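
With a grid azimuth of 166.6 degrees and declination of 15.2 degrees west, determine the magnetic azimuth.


magnetic azimuth = grid azimuth - declination (east +ve)
mag_az = 166.6 - -15.2 = 181.8 degrees

181.8 degrees


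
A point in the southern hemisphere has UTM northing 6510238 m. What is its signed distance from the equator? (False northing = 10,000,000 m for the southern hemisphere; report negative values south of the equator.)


For southern: actual = 6510238 - 10000000 = -3489762 m

-3489762 m


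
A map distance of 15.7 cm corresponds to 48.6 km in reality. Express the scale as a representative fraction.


ground = 48.6 km = 4860000 cm; RF denominator = ground / map = 4860000 / 15.7 ≈ 309554; RF = 1:309554

1:309554


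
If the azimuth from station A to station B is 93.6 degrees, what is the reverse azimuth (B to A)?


back azimuth = (93.6 + 180) mod 360 = 273.6 degrees

273.6 degrees


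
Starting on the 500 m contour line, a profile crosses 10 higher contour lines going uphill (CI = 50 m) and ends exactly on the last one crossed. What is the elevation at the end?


elevation = 500 + 10 * 50 = 1000 m

1000 m


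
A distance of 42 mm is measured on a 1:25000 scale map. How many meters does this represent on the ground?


ground = 42 mm * 25000 / 1000 = 1050.0 m

1050.0 m


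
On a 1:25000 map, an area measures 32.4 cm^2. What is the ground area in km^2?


ground_area = 32.4 * (25000/100)^2 = 2025000.0 m^2 = 2.025 km^2

2.025 km^2


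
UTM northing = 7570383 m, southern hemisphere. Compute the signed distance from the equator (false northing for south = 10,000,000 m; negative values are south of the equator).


For southern: actual = 7570383 - 10000000 = -2429617 m

-2429617 m


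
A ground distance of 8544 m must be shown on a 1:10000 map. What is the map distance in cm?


map_cm = 8544 * 100 / 10000 = 85.44 cm

85.44 cm


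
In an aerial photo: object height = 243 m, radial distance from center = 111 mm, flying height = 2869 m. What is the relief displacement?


d = h * r / H = 243 * 111 / 2869 = 9.4 mm

9.4 mm


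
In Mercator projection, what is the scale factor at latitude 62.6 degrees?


SF = 1 / cos(62.6) = 1 / 0.4602 = 2.173

2.173


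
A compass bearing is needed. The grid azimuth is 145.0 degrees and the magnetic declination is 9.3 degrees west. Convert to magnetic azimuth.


magnetic azimuth = grid azimuth - declination (east +ve)
mag_az = 145.0 - -9.3 = 154.3 degrees

154.3 degrees


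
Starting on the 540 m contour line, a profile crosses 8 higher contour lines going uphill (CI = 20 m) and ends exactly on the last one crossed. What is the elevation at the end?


elevation = 540 + 8 * 20 = 700 m

700 m


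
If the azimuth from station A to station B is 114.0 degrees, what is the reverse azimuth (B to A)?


back azimuth = (114.0 + 180) mod 360 = 294.0 degrees

294.0 degrees


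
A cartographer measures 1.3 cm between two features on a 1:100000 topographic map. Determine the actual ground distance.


ground = 1.3 cm * 100000 / 100 = 1300.0 m = 1.3 km

1.3 km


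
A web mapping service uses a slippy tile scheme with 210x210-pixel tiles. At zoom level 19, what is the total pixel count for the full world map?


tiles per axis = 2^19 = 524288
total tiles = 524288^2 = 274877906944
pixels per axis = 524288 * 210 = 110100480
total pixels = 110100480^2 = 12122115696230400

12122115696230400 pixels


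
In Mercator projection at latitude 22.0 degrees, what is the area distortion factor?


area_distortion = 1/cos^2(22.0) = 1.163

1.163


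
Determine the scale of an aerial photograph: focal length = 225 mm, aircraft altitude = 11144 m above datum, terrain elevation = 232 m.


scale = f / (H - h) = 225 mm / 10912 m = 225 / 10912000 = 1:48498

1:48498


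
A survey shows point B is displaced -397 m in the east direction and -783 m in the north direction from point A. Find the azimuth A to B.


az = atan2(-397, -783) = -153.1 deg
adjusted to 0-360: 206.9 degrees

206.9 degrees


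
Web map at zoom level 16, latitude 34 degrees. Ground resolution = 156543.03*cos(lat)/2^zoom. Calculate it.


res = 156543.03 * cos(34) / 2^16 = 156543.03 * 0.82903757 / 65536 = 1.98 m/pixel

1.98 m/pixel


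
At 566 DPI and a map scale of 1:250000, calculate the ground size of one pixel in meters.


pixel_cm = 2.54 / 566 ≈ 0.004488 cm
ground = pixel_cm * 250000 / 100 = 2.54 * 250000 / (566 * 100) = 635000 / 56600 ≈ 11.22 m

11.22 m


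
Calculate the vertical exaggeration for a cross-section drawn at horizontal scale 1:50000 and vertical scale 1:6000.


VE = horizontal_scale / vertical_scale = 50000 / 6000 ≈ 8.3

8.3x


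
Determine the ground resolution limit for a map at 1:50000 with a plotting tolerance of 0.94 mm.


ground = 0.94 mm * 50000 / 1000 = 47.0 m

47.0 m


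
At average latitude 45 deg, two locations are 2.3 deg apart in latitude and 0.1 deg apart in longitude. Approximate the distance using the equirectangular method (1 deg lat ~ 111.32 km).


dlat_km = 2.3 * 111.32 = 256.036
dlon_km = 0.1 * 111.32 * cos(45) ≈ 7.872
dist = sqrt(256.036^2 + 7.872^2) ≈ 256.2 km

256.2 km


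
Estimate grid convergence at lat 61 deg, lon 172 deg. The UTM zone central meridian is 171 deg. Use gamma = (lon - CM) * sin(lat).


gamma = (172 - 171) * sin(61) = 1 * 0.87462 = 0.875 degrees

0.875 degrees


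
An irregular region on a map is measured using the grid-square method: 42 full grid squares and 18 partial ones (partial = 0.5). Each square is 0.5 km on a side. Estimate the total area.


effective squares = 42 + 18 * 0.5 = 51.0
area = 51.0 * 0.25 = 12.75 km^2

12.75 km^2


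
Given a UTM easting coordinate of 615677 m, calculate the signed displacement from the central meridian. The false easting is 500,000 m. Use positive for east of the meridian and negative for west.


displacement = 615677 - 500000 = 115677 m

115677 m


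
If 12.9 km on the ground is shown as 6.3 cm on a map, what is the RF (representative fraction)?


ground = 12.9 km = 1290000 cm; RF denominator = ground / map = 1290000 / 6.3 ≈ 204762; RF = 1:204762

1:204762


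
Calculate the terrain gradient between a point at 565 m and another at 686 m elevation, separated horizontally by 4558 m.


gradient = (686 - 565) / 4558 = 121 / 4558 = 0.0265

0.0265


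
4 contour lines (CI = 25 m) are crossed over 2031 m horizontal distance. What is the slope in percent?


elevation change = 4 * 25 = 100 m
slope = 100 / 2031 * 100 = 4.9%

4.9%


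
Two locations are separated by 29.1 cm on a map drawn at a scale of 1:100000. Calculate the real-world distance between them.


ground = 29.1 cm * 100000 / 100 = 29100.0 m = 29.1 km

29.1 km


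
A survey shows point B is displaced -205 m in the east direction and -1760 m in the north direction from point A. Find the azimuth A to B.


az = atan2(-205, -1760) = -173.4 deg
adjusted to 0-360: 186.6 degrees

186.6 degrees


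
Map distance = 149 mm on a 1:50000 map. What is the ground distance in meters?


ground = 149 mm * 50000 / 1000 = 7450.0 m

7450.0 m


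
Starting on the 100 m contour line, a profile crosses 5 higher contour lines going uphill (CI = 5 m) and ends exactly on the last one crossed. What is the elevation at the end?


elevation = 100 + 5 * 5 = 125 m

125 m


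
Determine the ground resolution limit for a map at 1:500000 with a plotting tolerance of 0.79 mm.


ground = 0.79 mm * 500000 / 1000 = 395.0 m

395.0 m


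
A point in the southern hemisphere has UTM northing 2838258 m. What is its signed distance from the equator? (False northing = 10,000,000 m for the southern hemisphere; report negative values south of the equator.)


For southern: actual = 2838258 - 10000000 = -7161742 m

-7161742 m


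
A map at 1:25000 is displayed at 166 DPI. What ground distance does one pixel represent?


pixel_cm = 2.54 / 166 ≈ 0.015301 cm
ground = pixel_cm * 25000 / 100 = 2.54 * 25000 / (166 * 100) = 63500 / 16600 ≈ 3.83 m

3.83 m


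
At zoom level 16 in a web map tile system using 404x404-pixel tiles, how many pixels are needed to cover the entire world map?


tiles per axis = 2^16 = 65536
total tiles = 65536^2 = 4294967296
pixels per axis = 65536 * 404 = 26476544
total pixels = 26476544^2 = 701007382183936

701007382183936 pixels


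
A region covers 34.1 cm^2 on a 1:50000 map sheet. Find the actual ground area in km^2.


ground_area = 34.1 * (50000/100)^2 = 8525000.0 m^2 = 8.525 km^2

8.525 km^2


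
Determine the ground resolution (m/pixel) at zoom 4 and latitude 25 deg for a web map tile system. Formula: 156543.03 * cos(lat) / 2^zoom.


res = 156543.03 * cos(25) / 2^4 = 156543.03 * 0.90630779 / 16 = 8867.26 m/pixel

8867.26 m/pixel


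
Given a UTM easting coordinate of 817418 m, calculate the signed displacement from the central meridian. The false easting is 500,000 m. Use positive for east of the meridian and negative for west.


displacement = 817418 - 500000 = 317418 m

317418 m


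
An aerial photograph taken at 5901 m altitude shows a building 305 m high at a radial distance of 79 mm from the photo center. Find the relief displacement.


d = h * r / H = 305 * 79 / 5901 = 4.08 mm

4.08 mm


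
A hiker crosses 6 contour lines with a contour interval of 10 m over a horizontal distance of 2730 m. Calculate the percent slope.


elevation change = 6 * 10 = 60 m
slope = 60 / 2730 * 100 = 2.2%

2.2%


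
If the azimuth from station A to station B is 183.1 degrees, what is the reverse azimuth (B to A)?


back azimuth = (183.1 + 180) mod 360 = 3.1 degrees

3.1 degrees


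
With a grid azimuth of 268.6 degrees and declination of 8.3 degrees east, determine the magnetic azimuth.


magnetic azimuth = grid azimuth - declination (east +ve)
mag_az = 268.6 - 8.3 = 260.3 degrees

260.3 degrees


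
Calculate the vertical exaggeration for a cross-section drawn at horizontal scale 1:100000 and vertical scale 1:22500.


VE = horizontal_scale / vertical_scale = 100000 / 22500 ≈ 4.4

4.4x


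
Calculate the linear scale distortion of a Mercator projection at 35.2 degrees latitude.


SF = 1 / cos(35.2) = 1 / 0.817145 = 1.224

1.224


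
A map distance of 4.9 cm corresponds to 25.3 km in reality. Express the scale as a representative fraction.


ground = 25.3 km = 2530000 cm; RF denominator = ground / map = 2530000 / 4.9 ≈ 516327; RF = 1:516327

1:516327


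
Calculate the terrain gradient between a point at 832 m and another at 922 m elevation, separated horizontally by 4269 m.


gradient = (922 - 832) / 4269 = 90 / 4269 = 0.0211

0.0211


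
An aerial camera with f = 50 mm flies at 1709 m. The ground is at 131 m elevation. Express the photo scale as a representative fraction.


scale = f / (H - h) = 50 mm / 1578 m = 50 / 1578000 = 1:31560

1:31560


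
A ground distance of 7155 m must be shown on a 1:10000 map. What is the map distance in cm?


map_cm = 7155 * 100 / 10000 = 71.55 cm

71.55 cm


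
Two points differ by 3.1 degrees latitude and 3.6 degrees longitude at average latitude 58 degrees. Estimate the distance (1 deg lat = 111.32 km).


dlat_km = 3.1 * 111.32 = 345.092
dlon_km = 3.6 * 111.32 * cos(58) ≈ 212.366
dist = sqrt(345.092^2 + 212.366^2) ≈ 405.2 km

405.2 km


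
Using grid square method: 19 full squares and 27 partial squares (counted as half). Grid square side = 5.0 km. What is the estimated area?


effective squares = 19 + 27 * 0.5 = 32.5
area = 32.5 * 25.0 = 812.5 km^2

812.5 km^2


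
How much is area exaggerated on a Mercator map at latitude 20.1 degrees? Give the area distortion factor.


area_distortion = 1/cos^2(20.1) = 1.134

1.134


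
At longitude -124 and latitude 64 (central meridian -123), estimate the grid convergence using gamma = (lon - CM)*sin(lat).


gamma = (-124 - -123) * sin(64) = -1 * 0.898794 = -0.899 degrees

-0.899 degrees


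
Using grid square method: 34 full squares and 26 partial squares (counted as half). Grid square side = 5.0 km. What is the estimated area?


effective squares = 34 + 26 * 0.5 = 47.0
area = 47.0 * 25.0 = 1175.0 km^2

1175.0 km^2


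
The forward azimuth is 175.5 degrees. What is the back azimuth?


back azimuth = (175.5 + 180) mod 360 = 355.5 degrees

355.5 degrees


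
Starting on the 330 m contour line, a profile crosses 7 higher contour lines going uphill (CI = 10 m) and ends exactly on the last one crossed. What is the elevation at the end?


elevation = 330 + 7 * 10 = 400 m

400 m


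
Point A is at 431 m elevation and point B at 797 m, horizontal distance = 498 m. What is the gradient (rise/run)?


gradient = (797 - 431) / 498 = 366 / 498 = 0.7349

0.7349


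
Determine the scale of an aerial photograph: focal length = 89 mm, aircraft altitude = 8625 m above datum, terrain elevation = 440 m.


scale = f / (H - h) = 89 mm / 8185 m = 89 / 8185000 = 1:91966

1:91966


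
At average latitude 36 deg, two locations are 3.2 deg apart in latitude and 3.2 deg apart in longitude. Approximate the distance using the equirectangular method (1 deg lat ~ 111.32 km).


dlat_km = 3.2 * 111.32 = 356.224
dlon_km = 3.2 * 111.32 * cos(36) ≈ 288.191
dist = sqrt(356.224^2 + 288.191^2) ≈ 458.2 km

458.2 km


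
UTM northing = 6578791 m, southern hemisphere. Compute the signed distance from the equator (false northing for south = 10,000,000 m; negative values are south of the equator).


For southern: actual = 6578791 - 10000000 = -3421209 m

-3421209 m


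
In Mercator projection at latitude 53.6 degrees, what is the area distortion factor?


area_distortion = 1/cos^2(53.6) = 2.84

2.84


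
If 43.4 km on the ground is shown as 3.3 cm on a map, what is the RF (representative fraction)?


ground = 43.4 km = 4340000 cm; RF denominator = ground / map = 4340000 / 3.3 ≈ 1315152; RF = 1:1315152

1:1315152


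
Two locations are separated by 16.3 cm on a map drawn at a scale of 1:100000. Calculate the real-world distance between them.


ground = 16.3 cm * 100000 / 100 = 16300.0 m = 16.3 km

16.3 km


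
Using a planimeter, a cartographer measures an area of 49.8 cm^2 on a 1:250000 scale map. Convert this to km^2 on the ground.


ground_area = 49.8 * (250000/100)^2 = 311250000.0 m^2 = 311.25 km^2

311.25 km^2


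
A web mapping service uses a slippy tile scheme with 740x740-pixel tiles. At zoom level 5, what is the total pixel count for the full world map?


tiles per axis = 2^5 = 32
total tiles = 32^2 = 1024
pixels per axis = 32 * 740 = 23680
total pixels = 23680^2 = 560742400

560742400 pixels


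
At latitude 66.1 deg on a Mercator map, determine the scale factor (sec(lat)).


SF = 1 / cos(66.1) = 1 / 0.405142 = 2.468

2.468


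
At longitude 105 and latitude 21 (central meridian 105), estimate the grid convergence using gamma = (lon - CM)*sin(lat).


gamma = (105 - 105) * sin(21) = 0 * 0.358368 = 0.0 degrees

0.0 degrees


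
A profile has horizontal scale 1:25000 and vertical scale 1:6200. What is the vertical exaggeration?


VE = horizontal_scale / vertical_scale = 25000 / 6200 ≈ 4.0

4.0x


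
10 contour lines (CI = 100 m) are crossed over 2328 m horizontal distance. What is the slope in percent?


elevation change = 10 * 100 = 1000 m
slope = 1000 / 2328 * 100 = 43.0%

43.0%


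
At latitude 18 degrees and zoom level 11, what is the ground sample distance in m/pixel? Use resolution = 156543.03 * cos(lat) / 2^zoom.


res = 156543.03 * cos(18) / 2^11 = 156543.03 * 0.95105652 / 2048 = 72.7 m/pixel

72.7 m/pixel


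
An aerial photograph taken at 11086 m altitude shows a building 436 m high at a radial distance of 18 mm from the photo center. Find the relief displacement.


d = h * r / H = 436 * 18 / 11086 = 0.71 mm

0.71 mm


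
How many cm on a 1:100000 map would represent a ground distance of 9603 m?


map_cm = 9603 * 100 / 100000 = 9.603 cm ≈ 9.6 cm

9.6 cm


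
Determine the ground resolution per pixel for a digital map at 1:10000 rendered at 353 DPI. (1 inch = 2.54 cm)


pixel_cm = 2.54 / 353 ≈ 0.007195 cm
ground = pixel_cm * 10000 / 100 = 2.54 * 10000 / (353 * 100) = 25400 / 35300 ≈ 0.72 m

0.72 m


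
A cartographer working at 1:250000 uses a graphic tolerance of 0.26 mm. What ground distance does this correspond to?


ground = 0.26 mm * 250000 / 1000 = 65.0 m

65.0 m


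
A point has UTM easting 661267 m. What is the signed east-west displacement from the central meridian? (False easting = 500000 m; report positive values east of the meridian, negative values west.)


displacement = 661267 - 500000 = 161267 m

161267 m


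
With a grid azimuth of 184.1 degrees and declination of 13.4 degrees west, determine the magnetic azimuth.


magnetic azimuth = grid azimuth - declination (east +ve)
mag_az = 184.1 - -13.4 = 197.5 degrees

197.5 degrees


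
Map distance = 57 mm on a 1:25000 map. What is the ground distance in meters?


ground = 57 mm * 25000 / 1000 = 1425.0 m

1425.0 m


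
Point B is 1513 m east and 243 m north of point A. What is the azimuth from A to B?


az = atan2(1513, 243) = 80.9 deg
adjusted to 0-360: 80.9 degrees

80.9 degrees


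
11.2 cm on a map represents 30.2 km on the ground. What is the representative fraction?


ground = 30.2 km = 3020000 cm; RF denominator = ground / map = 3020000 / 11.2 ≈ 269643; RF = 1:269643

1:269643


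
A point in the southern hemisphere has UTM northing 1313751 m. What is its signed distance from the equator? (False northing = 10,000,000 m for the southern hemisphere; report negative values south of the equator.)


For southern: actual = 1313751 - 10000000 = -8686249 m

-8686249 m


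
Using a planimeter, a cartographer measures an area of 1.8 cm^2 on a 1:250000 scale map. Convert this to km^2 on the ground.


ground_area = 1.8 * (250000/100)^2 = 11250000.0 m^2 = 11.25 km^2

11.25 km^2


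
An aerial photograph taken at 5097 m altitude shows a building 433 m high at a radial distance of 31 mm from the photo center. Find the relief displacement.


d = h * r / H = 433 * 31 / 5097 = 2.63 mm

2.63 mm


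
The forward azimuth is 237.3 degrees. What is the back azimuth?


back azimuth = (237.3 + 180) mod 360 = 57.3 degrees

57.3 degrees


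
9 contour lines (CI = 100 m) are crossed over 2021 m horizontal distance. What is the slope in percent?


elevation change = 9 * 100 = 900 m
slope = 900 / 2021 * 100 = 44.5%

44.5%


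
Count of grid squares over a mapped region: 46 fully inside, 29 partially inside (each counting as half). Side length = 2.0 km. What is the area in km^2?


effective squares = 46 + 29 * 0.5 = 60.5
area = 60.5 * 4.0 = 242.0 km^2

242.0 km^2


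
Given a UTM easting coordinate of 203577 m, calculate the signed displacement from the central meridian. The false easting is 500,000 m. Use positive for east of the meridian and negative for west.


displacement = 203577 - 500000 = -296423 m

-296423 m


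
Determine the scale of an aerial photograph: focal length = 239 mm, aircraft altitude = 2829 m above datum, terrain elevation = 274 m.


scale = f / (H - h) = 239 mm / 2555 m = 239 / 2555000 = 1:10690

1:10690


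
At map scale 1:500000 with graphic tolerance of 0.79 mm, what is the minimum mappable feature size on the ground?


ground = 0.79 mm * 500000 / 1000 = 395.0 m

395.0 m


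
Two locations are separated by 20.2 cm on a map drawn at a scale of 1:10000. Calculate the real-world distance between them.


ground = 20.2 cm * 10000 / 100 = 2020.0 m = 2.02 km

2.02 km


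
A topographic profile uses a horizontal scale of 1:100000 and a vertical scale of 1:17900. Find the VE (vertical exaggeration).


VE = horizontal_scale / vertical_scale = 100000 / 17900 ≈ 5.6

5.6x


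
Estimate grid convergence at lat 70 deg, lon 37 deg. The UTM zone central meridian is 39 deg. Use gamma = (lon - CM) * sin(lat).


gamma = (37 - 39) * sin(70) = -2 * 0.939693 = -1.879 degrees

-1.879 degrees


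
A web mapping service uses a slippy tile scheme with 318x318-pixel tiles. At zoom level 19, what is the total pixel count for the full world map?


tiles per axis = 2^19 = 524288
total tiles = 524288^2 = 274877906944
pixels per axis = 524288 * 318 = 166723584
total pixels = 166723584^2 = 27796753461805056

27796753461805056 pixels


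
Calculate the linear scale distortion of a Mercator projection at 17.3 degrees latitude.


SF = 1 / cos(17.3) = 1 / 0.954761 = 1.047

1.047


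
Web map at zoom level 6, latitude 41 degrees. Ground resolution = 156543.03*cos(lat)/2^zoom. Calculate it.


res = 156543.03 * cos(41) / 2^6 = 156543.03 * 0.75470958 / 64 = 1846.01 m/pixel

1846.01 m/pixel


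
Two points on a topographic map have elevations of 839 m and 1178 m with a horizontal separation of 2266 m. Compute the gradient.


gradient = (1178 - 839) / 2266 = 339 / 2266 = 0.1496

0.1496


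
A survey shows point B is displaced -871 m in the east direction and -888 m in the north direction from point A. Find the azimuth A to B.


az = atan2(-871, -888) = -135.6 deg
adjusted to 0-360: 224.4 degrees

224.4 degrees


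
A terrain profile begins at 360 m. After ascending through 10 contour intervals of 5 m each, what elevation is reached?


elevation = 360 + 10 * 5 = 410 m

410 m


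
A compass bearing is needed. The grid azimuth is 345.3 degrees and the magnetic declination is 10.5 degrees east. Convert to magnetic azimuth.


magnetic azimuth = grid azimuth - declination (east +ve)
mag_az = 345.3 - 10.5 = 334.8 degrees

334.8 degrees


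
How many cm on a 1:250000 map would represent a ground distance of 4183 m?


map_cm = 4183 * 100 / 250000 = 1.6732 cm ≈ 1.67 cm

1.67 cm


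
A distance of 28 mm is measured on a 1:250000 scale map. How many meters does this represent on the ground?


ground = 28 mm * 250000 / 1000 = 7000.0 m

7000.0 m


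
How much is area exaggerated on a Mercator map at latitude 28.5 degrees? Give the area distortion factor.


area_distortion = 1/cos^2(28.5) = 1.295

1.295


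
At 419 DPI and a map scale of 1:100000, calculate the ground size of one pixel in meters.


pixel_cm = 2.54 / 419 ≈ 0.006062 cm
ground = pixel_cm * 100000 / 100 = 2.54 * 100000 / (419 * 100) = 254000 / 41900 ≈ 6.06 m

6.06 m


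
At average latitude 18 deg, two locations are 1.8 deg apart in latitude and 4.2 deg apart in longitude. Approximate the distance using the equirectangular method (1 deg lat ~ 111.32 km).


dlat_km = 1.8 * 111.32 = 200.376
dlon_km = 4.2 * 111.32 * cos(18) ≈ 444.661
dist = sqrt(200.376^2 + 444.661^2) ≈ 487.7 km

487.7 km


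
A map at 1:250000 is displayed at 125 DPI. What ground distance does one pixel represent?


pixel_cm = 2.54 / 125 = 0.02032 cm
ground = pixel_cm * 250000 / 100 = 2.54 * 250000 / (125 * 100) = 635000 / 12500 = 50.8 m

50.8 m


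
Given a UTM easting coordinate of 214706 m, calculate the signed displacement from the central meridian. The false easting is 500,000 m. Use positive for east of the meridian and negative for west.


displacement = 214706 - 500000 = -285294 m

-285294 m


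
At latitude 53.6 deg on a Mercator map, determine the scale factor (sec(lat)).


SF = 1 / cos(53.6) = 1 / 0.593419 = 1.685

1.685


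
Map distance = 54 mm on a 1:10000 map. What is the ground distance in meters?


ground = 54 mm * 10000 / 1000 = 540.0 m

540.0 m


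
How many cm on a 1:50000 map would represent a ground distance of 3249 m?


map_cm = 3249 * 100 / 50000 = 6.498 cm ≈ 6.5 cm

6.5 cm


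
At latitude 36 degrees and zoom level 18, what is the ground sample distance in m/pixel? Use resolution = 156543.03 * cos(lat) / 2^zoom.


res = 156543.03 * cos(36) / 2^18 = 156543.03 * 0.80901699 / 262144 = 0.48 m/pixel

0.48 m/pixel


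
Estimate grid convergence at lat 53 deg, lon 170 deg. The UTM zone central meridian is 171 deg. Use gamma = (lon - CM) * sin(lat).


gamma = (170 - 171) * sin(53) = -1 * 0.798636 = -0.799 degrees

-0.799 degrees


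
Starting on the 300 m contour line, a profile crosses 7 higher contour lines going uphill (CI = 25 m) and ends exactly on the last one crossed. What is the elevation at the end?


elevation = 300 + 7 * 25 = 475 m

475 m


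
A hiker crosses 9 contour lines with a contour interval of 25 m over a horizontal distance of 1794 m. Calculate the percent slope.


elevation change = 9 * 25 = 225 m
slope = 225 / 1794 * 100 = 12.5%

12.5%


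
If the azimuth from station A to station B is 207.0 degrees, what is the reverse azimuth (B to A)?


back azimuth = (207.0 + 180) mod 360 = 27.0 degrees

27.0 degrees


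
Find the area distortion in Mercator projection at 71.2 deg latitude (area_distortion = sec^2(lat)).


area_distortion = 1/cos^2(71.2) = 9.629

9.629


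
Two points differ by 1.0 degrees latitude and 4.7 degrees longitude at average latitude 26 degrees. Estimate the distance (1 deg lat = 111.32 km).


dlat_km = 1.0 * 111.32 = 111.32
dlon_km = 4.7 * 111.32 * cos(26) ≈ 470.253
dist = sqrt(111.32^2 + 470.253^2) ≈ 483.2 km

483.2 km


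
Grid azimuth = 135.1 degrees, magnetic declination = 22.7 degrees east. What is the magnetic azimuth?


magnetic azimuth = grid azimuth - declination (east +ve)
mag_az = 135.1 - 22.7 = 112.4 degrees

112.4 degrees


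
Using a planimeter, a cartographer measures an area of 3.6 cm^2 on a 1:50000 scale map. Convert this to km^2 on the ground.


ground_area = 3.6 * (50000/100)^2 = 900000.0 m^2 = 0.9 km^2

0.9 km^2


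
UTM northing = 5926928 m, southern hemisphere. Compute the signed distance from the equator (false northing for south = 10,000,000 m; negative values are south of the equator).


For southern: actual = 5926928 - 10000000 = -4073072 m

-4073072 m


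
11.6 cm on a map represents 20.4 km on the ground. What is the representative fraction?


ground = 20.4 km = 2040000 cm; RF denominator = ground / map = 2040000 / 11.6 ≈ 175862; RF = 1:175862

1:175862


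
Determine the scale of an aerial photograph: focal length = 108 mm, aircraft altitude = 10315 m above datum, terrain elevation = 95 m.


scale = f / (H - h) = 108 mm / 10220 m = 108 / 10220000 = 1:94630

1:94630


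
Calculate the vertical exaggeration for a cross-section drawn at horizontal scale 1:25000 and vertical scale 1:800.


VE = horizontal_scale / vertical_scale = 25000 / 800 = 31.25

31.25x


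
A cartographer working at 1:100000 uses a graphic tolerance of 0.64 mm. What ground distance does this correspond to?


ground = 0.64 mm * 100000 / 1000 = 64.0 m

64.0 m


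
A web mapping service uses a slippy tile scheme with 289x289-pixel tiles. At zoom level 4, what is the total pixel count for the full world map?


tiles per axis = 2^4 = 16
total tiles = 16^2 = 256
pixels per axis = 16 * 289 = 4624
total pixels = 4624^2 = 21381376

21381376 pixels


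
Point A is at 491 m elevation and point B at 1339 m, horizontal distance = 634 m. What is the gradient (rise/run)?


gradient = (1339 - 491) / 634 = 848 / 634 = 1.3375

1.3375


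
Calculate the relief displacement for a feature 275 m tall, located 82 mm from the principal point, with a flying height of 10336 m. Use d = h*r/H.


d = h * r / H = 275 * 82 / 10336 = 2.18 mm

2.18 mm


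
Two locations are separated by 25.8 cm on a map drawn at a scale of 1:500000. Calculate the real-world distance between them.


ground = 25.8 cm * 500000 / 100 = 129000.0 m = 129.0 km

129.0 km


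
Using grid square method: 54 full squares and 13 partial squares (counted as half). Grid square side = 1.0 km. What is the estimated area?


effective squares = 54 + 13 * 0.5 = 60.5
area = 60.5 * 1.0 = 60.5 km^2

60.5 km^2


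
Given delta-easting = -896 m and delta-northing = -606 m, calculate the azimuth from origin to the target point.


az = atan2(-896, -606) = -124.1 deg
adjusted to 0-360: 235.9 degrees

235.9 degrees


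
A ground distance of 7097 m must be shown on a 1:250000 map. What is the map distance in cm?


map_cm = 7097 * 100 / 250000 = 2.8388 cm ≈ 2.84 cm

2.84 cm


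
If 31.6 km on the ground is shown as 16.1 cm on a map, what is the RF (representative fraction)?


ground = 31.6 km = 3160000 cm; RF denominator = ground / map = 3160000 / 16.1 ≈ 196273; RF = 1:196273

1:196273


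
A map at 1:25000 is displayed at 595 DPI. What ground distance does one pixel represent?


pixel_cm = 2.54 / 595 ≈ 0.004269 cm
ground = pixel_cm * 25000 / 100 = 2.54 * 25000 / (595 * 100) = 63500 / 59500 ≈ 1.07 m

1.07 m


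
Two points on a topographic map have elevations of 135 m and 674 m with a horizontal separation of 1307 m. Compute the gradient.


gradient = (674 - 135) / 1307 = 539 / 1307 = 0.4124

0.4124


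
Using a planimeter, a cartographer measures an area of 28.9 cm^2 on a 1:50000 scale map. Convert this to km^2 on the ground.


ground_area = 28.9 * (50000/100)^2 = 7225000.0 m^2 = 7.225 km^2

7.225 km^2


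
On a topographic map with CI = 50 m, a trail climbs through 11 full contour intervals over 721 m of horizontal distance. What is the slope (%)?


elevation change = 11 * 50 = 550 m
slope = 550 / 721 * 100 = 76.3%

76.3%


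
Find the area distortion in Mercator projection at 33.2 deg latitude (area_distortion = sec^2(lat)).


area_distortion = 1/cos^2(33.2) = 1.428

1.428


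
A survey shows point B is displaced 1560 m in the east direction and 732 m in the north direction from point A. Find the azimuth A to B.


az = atan2(1560, 732) = 64.9 deg
adjusted to 0-360: 64.9 degrees

64.9 degrees


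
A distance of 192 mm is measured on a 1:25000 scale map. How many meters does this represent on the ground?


ground = 192 mm * 25000 / 1000 = 4800.0 m

4800.0 m


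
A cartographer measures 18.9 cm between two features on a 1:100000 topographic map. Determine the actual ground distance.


ground = 18.9 cm * 100000 / 100 = 18900.0 m = 18.9 km

18.9 km


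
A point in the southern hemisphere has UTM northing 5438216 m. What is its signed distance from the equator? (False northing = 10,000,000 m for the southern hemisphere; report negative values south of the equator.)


For southern: actual = 5438216 - 10000000 = -4561784 m

-4561784 m


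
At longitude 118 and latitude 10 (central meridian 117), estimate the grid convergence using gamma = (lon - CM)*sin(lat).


gamma = (118 - 117) * sin(10) = 1 * 0.173648 = 0.174 degrees

0.174 degrees


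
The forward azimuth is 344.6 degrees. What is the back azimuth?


back azimuth = (344.6 + 180) mod 360 = 164.6 degrees

164.6 degrees


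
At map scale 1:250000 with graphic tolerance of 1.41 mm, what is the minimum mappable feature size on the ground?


ground = 1.41 mm * 250000 / 1000 = 352.5 m

352.5 m


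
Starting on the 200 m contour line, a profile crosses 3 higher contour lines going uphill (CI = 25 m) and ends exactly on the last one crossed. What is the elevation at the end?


elevation = 200 + 3 * 25 = 275 m

275 m


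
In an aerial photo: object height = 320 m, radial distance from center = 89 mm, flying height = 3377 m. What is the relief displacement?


d = h * r / H = 320 * 89 / 3377 = 8.43 mm

8.43 mm


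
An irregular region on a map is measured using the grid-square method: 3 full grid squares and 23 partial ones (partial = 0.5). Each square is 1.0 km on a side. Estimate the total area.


effective squares = 3 + 23 * 0.5 = 14.5
area = 14.5 * 1.0 = 14.5 km^2

14.5 km^2


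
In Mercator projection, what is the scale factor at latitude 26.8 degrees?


SF = 1 / cos(26.8) = 1 / 0.892586 = 1.12

1.12


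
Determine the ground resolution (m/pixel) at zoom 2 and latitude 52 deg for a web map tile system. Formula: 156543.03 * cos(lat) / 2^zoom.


res = 156543.03 * cos(52) / 2^2 = 156543.03 * 0.61566148 / 4 = 24094.38 m/pixel

24094.38 m/pixel


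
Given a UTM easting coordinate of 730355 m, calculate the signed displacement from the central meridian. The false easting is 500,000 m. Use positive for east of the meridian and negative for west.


displacement = 730355 - 500000 = 230355 m

230355 m


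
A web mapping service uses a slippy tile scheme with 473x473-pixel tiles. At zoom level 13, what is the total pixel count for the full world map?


tiles per axis = 2^13 = 8192
total tiles = 8192^2 = 67108864
pixels per axis = 8192 * 473 = 3874816
total pixels = 3874816^2 = 15014199033856

15014199033856 pixels


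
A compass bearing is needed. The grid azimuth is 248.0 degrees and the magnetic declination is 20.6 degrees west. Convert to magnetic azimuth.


magnetic azimuth = grid azimuth - declination (east +ve)
mag_az = 248.0 - -20.6 = 268.6 degrees

268.6 degrees


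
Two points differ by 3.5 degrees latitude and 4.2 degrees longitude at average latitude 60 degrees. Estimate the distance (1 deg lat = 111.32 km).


dlat_km = 3.5 * 111.32 = 389.62
dlon_km = 4.2 * 111.32 * cos(60) ≈ 233.772
dist = sqrt(389.62^2 + 233.772^2) ≈ 454.4 km

454.4 km


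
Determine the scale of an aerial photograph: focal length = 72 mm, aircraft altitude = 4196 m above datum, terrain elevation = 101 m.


scale = f / (H - h) = 72 mm / 4095 m = 72 / 4095000 = 1:56875

1:56875


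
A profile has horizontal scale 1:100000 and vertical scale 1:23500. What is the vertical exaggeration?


VE = horizontal_scale / vertical_scale = 100000 / 23500 ≈ 4.3

4.3x


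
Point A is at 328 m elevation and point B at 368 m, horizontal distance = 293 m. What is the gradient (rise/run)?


gradient = (368 - 328) / 293 = 40 / 293 = 0.1365

0.1365


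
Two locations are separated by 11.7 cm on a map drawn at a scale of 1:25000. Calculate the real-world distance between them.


ground = 11.7 cm * 25000 / 100 = 2925.0 m = 2.925 km

2.925 km


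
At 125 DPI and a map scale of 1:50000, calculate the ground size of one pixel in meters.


pixel_cm = 2.54 / 125 = 0.02032 cm
ground = pixel_cm * 50000 / 100 = 2.54 * 50000 / (125 * 100) = 127000 / 12500 = 10.16 m

10.16 m


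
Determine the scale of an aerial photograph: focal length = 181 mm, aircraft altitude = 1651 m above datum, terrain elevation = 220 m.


scale = f / (H - h) = 181 mm / 1431 m = 181 / 1431000 = 1:7906

1:7906


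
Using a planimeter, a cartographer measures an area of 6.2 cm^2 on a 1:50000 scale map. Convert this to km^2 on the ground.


ground_area = 6.2 * (50000/100)^2 = 1550000.0 m^2 = 1.55 km^2

1.55 km^2


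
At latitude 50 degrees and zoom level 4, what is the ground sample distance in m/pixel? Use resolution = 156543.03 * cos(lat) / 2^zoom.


res = 156543.03 * cos(50) / 2^4 = 156543.03 * 0.64278761 / 16 = 6289.0 m/pixel

6289.0 m/pixel


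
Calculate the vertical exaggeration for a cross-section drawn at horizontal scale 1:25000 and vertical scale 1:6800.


VE = horizontal_scale / vertical_scale = 25000 / 6800 ≈ 3.7

3.7x


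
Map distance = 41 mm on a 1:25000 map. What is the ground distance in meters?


ground = 41 mm * 25000 / 1000 = 1025.0 m

1025.0 m


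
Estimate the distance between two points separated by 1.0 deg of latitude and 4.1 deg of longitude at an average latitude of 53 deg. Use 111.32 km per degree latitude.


dlat_km = 1.0 * 111.32 = 111.32
dlon_km = 4.1 * 111.32 * cos(53) ≈ 274.676
dist = sqrt(111.32^2 + 274.676^2) ≈ 296.4 km

296.4 km


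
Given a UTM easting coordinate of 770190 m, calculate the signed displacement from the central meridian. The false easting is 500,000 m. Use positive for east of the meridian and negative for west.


displacement = 770190 - 500000 = 270190 m

270190 m


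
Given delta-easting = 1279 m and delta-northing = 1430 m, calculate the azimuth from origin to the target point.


az = atan2(1279, 1430) = 41.8 deg
adjusted to 0-360: 41.8 degrees

41.8 degrees


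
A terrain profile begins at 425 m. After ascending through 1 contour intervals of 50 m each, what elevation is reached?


elevation = 425 + 1 * 50 = 475 m

475 m


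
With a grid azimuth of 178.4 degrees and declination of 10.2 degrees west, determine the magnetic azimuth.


magnetic azimuth = grid azimuth - declination (east +ve)
mag_az = 178.4 - -10.2 = 188.6 degrees

188.6 degrees


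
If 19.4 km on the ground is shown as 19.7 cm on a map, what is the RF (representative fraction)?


ground = 19.4 km = 1940000 cm; RF denominator = ground / map = 1940000 / 19.7 ≈ 98477; RF = 1:98477

1:98477


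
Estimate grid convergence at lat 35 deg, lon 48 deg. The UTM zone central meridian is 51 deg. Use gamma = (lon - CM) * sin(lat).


gamma = (48 - 51) * sin(35) = -3 * 0.573576 = -1.721 degrees

-1.721 degrees


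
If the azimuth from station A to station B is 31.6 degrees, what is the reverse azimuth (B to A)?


back azimuth = (31.6 + 180) mod 360 = 211.6 degrees

211.6 degrees


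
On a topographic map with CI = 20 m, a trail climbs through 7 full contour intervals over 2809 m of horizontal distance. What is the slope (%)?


elevation change = 7 * 20 = 140 m
slope = 140 / 2809 * 100 = 5.0%

5.0%


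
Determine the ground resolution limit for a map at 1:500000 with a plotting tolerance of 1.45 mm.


ground = 1.45 mm * 500000 / 1000 = 725.0 m

725.0 m


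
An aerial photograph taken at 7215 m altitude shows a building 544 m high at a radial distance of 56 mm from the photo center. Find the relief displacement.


d = h * r / H = 544 * 56 / 7215 = 4.22 mm

4.22 mm


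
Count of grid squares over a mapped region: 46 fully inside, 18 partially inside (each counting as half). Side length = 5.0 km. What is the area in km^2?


effective squares = 46 + 18 * 0.5 = 55.0
area = 55.0 * 25.0 = 1375.0 km^2

1375.0 km^2


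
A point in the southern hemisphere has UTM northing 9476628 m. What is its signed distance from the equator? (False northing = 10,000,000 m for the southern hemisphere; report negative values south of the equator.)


For southern: actual = 9476628 - 10000000 = -523372 m

-523372 m


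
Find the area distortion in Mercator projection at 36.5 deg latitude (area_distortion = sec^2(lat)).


area_distortion = 1/cos^2(36.5) = 1.548

1.548


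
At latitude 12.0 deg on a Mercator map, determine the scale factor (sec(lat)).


SF = 1 / cos(12.0) = 1 / 0.978148 = 1.022

1.022


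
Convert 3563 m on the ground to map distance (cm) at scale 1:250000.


map_cm = 3563 * 100 / 250000 = 1.4252 cm ≈ 1.43 cm

1.43 cm


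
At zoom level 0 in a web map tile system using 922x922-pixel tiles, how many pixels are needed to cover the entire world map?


tiles per axis = 2^0 = 1
total tiles = 1^2 = 1
pixels per axis = 1 * 922 = 922
total pixels = 922^2 = 850084

850084 pixels


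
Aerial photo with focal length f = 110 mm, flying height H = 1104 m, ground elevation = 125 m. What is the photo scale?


scale = f / (H - h) = 110 mm / 979 m = 110 / 979000 = 1:8900

1:8900


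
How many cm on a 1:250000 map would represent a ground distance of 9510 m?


map_cm = 9510 * 100 / 250000 = 3.804 cm ≈ 3.8 cm

3.8 cm


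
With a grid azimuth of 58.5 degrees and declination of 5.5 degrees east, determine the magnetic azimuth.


magnetic azimuth = grid azimuth - declination (east +ve)
mag_az = 58.5 - 5.5 = 53.0 degrees

53.0 degrees


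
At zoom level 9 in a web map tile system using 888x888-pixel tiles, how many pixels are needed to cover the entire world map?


tiles per axis = 2^9 = 512
total tiles = 512^2 = 262144
pixels per axis = 512 * 888 = 454656
total pixels = 454656^2 = 206712078336

206712078336 pixels
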